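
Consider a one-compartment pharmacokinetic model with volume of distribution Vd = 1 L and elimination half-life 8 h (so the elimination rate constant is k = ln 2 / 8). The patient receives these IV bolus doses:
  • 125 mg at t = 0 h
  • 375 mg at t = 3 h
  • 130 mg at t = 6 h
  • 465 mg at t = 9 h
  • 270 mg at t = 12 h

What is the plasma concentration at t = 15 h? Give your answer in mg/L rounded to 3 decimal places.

k = ln 2 / 8 = 0.08664 per h
Dose 1 (125 mg at t=0 h): 125·exp(−0.08664·15) = 34.078 mg/L
Dose 2 (375 mg at t=3 h): 375·exp(−0.08664·12) = 132.583 mg/L
Dose 3 (130 mg at t=6 h): 130·exp(−0.08664·9) = 59.605 mg/L
Dose 4 (465 mg at t=9 h): 465·exp(−0.08664·6) = 276.491 mg/L
Dose 5 (270 mg at t=12 h): 270·exp(−0.08664·3) = 208.198 mg/L
C(15) = 34.078 + 132.583 + 59.605 + 276.491 + 208.198 = 710.955 mg/L

710.955 mg/L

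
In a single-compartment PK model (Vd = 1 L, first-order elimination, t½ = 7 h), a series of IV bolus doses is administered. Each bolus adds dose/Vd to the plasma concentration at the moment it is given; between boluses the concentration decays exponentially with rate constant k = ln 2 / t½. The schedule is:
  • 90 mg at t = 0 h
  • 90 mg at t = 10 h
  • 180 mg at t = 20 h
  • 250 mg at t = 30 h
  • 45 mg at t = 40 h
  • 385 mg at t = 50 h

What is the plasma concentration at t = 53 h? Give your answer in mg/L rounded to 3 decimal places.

332.714 mg/L

k = ln 2 / 7 = 0.09902 per h
Dose 1 (90 mg at t=0 h): 90·exp(−0.09902·53) = 0.473 mg/L
Dose 2 (90 mg at t=10 h): 90·exp(−0.09902·43) = 1.274 mg/L
Dose 3 (180 mg at t=20 h): 180·exp(−0.09902·33) = 6.857 mg/L
Dose 4 (250 mg at t=30 h): 250·exp(−0.09902·23) = 25.635 mg/L
Dose 5 (45 mg at t=40 h): 45·exp(−0.09902·13) = 12.421 mg/L
Dose 6 (385 mg at t=50 h): 385·exp(−0.09902·3) = 286.054 mg/L
C(53) = 0.473 + 1.274 + 6.857 + 25.635 + 12.421 + 286.054 = 332.714 mg/L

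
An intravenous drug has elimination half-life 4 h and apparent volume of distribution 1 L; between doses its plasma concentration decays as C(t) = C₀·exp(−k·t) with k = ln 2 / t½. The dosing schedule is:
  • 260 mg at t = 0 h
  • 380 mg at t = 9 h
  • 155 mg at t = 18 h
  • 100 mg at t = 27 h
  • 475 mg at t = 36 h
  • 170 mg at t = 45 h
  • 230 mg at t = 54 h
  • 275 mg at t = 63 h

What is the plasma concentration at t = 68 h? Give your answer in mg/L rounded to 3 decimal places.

k = ln 2 / 4 = 0.17329 per h
Dose 1 (260 mg at t=0 h): 260·exp(−0.17329·68) = 0.002 mg/L
Dose 2 (380 mg at t=9 h): 380·exp(−0.17329·59) = 0.014 mg/L
Dose 3 (155 mg at t=18 h): 155·exp(−0.17329·50) = 0.027 mg/L
Dose 4 (100 mg at t=27 h): 100·exp(−0.17329·41) = 0.082 mg/L
Dose 5 (475 mg at t=36 h): 475·exp(−0.17329·32) = 1.855 mg/L
Dose 6 (170 mg at t=45 h): 170·exp(−0.17329·23) = 3.159 mg/L
Dose 7 (230 mg at t=54 h): 230·exp(−0.17329·14) = 20.329 mg/L
Dose 8 (275 mg at t=63 h): 275·exp(−0.17329·5) = 115.623 mg/L
C(68) = 0.002 + 0.014 + 0.027 + 0.082 + 1.855 + 3.159 + 20.329 + 115.623 = 141.092 mg/L

141.092 mg/L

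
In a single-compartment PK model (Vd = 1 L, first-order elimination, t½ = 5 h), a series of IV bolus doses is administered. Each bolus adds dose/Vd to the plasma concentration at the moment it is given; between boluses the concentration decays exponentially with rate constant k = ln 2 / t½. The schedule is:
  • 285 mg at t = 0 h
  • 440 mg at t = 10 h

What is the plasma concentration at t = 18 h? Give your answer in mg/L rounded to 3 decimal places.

k = ln 2 / 5 = 0.13863 per h
Dose 1 (285 mg at t=0 h): 285·exp(−0.13863·18) = 23.504 mg/L
Dose 2 (440 mg at t=10 h): 440·exp(−0.13863·8) = 145.146 mg/L
C(18) = 23.504 + 145.146 = 168.650 mg/L

168.650 mg/L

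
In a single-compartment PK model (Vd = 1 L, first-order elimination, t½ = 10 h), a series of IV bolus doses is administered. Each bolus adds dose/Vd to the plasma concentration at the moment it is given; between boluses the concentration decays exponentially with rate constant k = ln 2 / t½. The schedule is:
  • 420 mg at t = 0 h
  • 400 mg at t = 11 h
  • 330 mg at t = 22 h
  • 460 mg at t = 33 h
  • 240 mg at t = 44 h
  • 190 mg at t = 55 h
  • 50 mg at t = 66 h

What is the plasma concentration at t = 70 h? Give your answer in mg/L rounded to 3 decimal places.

201.874 mg/L

k = ln 2 / 10 = 0.06931 per h
Dose 1 (420 mg at t=0 h): 420·exp(−0.06931·70) = 3.281 mg/L
Dose 2 (400 mg at t=11 h): 400·exp(−0.06931·59) = 6.699 mg/L
Dose 3 (330 mg at t=22 h): 330·exp(−0.06931·48) = 11.846 mg/L
Dose 4 (460 mg at t=33 h): 460·exp(−0.06931·37) = 35.395 mg/L
Dose 5 (240 mg at t=44 h): 240·exp(−0.06931·26) = 39.585 mg/L
Dose 6 (190 mg at t=55 h): 190·exp(−0.06931·15) = 67.175 mg/L
Dose 7 (50 mg at t=66 h): 50·exp(−0.06931·4) = 37.893 mg/L
C(70) = 3.281 + 6.699 + 11.846 + 35.395 + 39.585 + 67.175 + 37.893 = 201.874 mg/L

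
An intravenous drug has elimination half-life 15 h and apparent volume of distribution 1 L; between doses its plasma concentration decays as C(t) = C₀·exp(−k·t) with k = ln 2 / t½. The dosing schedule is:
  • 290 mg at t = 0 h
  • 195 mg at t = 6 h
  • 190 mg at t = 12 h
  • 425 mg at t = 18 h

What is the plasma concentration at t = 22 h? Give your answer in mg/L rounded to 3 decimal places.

k = ln 2 / 15 = 0.04621 per h
Dose 1 (290 mg at t=0 h): 290·exp(−0.04621·22) = 104.927 mg/L
Dose 2 (195 mg at t=6 h): 195·exp(−0.04621·16) = 93.097 mg/L
Dose 3 (190 mg at t=12 h): 190·exp(−0.04621·10) = 119.692 mg/L
Dose 4 (425 mg at t=18 h): 425·exp(−0.04621·4) = 353.276 mg/L
C(22) = 104.927 + 93.097 + 119.692 + 353.276 = 670.993 mg/L

670.993 mg/L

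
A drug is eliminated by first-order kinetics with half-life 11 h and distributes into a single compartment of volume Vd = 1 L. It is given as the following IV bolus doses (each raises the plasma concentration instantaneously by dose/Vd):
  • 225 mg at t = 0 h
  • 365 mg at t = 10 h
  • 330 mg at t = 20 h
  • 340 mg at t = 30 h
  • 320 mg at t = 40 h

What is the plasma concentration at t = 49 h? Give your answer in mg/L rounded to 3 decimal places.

k = ln 2 / 11 = 0.06301 per h
Dose 1 (225 mg at t=0 h): 225·exp(−0.06301·49) = 10.262 mg/L
Dose 2 (365 mg at t=10 h): 365·exp(−0.06301·39) = 31.261 mg/L
Dose 3 (330 mg at t=20 h): 330·exp(−0.06301·29) = 53.075 mg/L
Dose 4 (340 mg at t=30 h): 340·exp(−0.06301·19) = 102.688 mg/L
Dose 5 (320 mg at t=40 h): 320·exp(−0.06301·9) = 181.490 mg/L
C(49) = 10.262 + 31.261 + 53.075 + 102.688 + 181.490 = 378.776 mg/L

378.776 mg/L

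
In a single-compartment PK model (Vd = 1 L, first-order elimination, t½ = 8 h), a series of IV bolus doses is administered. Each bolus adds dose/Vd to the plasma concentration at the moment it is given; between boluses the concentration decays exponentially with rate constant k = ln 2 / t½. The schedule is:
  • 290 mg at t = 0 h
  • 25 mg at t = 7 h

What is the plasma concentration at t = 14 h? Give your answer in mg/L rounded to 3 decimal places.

99.849 mg/L

k = ln 2 / 8 = 0.08664 per h
Dose 1 (290 mg at t=0 h): 290·exp(−0.08664·14) = 86.218 mg/L
Dose 2 (25 mg at t=7 h): 25·exp(−0.08664·7) = 13.631 mg/L
C(14) = 86.218 + 13.631 = 99.849 mg/L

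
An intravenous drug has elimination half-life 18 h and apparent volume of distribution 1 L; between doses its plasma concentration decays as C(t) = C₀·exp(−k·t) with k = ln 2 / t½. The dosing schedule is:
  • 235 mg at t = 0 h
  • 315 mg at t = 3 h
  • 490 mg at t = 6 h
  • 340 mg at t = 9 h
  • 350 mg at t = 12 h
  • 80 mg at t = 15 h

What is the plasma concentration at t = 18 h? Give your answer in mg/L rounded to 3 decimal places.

k = ln 2 / 18 = 0.03851 per h
Dose 1 (235 mg at t=0 h): 235·exp(−0.03851·18) = 117.500 mg/L
Dose 2 (315 mg at t=3 h): 315·exp(−0.03851·15) = 176.788 mg/L
Dose 3 (490 mg at t=6 h): 490·exp(−0.03851·12) = 308.681 mg/L
Dose 4 (340 mg at t=9 h): 340·exp(−0.03851·9) = 240.416 mg/L
Dose 5 (350 mg at t=12 h): 350·exp(−0.03851·6) = 277.795 mg/L
Dose 6 (80 mg at t=15 h): 80·exp(−0.03851·3) = 71.272 mg/L
C(18) = 117.500 + 176.788 + 308.681 + 240.416 + 277.795 + 71.272 = 1192.452 mg/L

1192.452 mg/L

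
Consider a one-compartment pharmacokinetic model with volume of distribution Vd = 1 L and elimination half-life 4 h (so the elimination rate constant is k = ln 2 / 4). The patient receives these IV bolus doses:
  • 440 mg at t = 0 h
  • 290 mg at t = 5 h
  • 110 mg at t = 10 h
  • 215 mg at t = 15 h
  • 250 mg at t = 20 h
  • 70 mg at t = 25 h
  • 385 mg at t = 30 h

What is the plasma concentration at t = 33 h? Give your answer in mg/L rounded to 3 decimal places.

287.957 mg/L

k = ln 2 / 4 = 0.17329 per h
Dose 1 (440 mg at t=0 h): 440·exp(−0.17329·33) = 1.445 mg/L
Dose 2 (290 mg at t=5 h): 290·exp(−0.17329·28) = 2.266 mg/L
Dose 3 (110 mg at t=10 h): 110·exp(−0.17329·23) = 2.044 mg/L
Dose 4 (215 mg at t=15 h): 215·exp(−0.17329·18) = 9.502 mg/L
Dose 5 (250 mg at t=20 h): 250·exp(−0.17329·13) = 26.278 mg/L
Dose 6 (70 mg at t=25 h): 70·exp(−0.17329·8) = 17.500 mg/L
Dose 7 (385 mg at t=30 h): 385·exp(−0.17329·3) = 228.922 mg/L
C(33) = 1.445 + 2.266 + 2.044 + 9.502 + 26.278 + 17.500 + 228.922 = 287.957 mg/L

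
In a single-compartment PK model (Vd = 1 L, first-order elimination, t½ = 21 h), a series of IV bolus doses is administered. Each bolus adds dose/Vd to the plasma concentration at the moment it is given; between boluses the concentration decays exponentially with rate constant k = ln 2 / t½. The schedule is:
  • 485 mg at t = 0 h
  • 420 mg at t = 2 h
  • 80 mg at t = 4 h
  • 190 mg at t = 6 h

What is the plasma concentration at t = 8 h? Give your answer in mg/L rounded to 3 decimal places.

k = ln 2 / 21 = 0.03301 per h
Dose 1 (485 mg at t=0 h): 485·exp(−0.03301·8) = 372.446 mg/L
Dose 2 (420 mg at t=2 h): 420·exp(−0.03301·6) = 344.541 mg/L
Dose 3 (80 mg at t=4 h): 80·exp(−0.03301·4) = 70.105 mg/L
Dose 4 (190 mg at t=6 h): 190·exp(−0.03301·2) = 177.862 mg/L
C(8) = 372.446 + 344.541 + 70.105 + 177.862 = 964.955 mg/L

964.955 mg/L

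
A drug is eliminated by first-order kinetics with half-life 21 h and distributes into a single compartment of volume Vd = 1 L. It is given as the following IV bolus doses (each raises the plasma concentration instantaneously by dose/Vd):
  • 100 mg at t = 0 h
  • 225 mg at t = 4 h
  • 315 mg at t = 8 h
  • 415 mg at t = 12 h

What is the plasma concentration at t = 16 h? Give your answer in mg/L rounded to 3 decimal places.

k = ln 2 / 21 = 0.03301 per h
Dose 1 (100 mg at t=0 h): 100·exp(−0.03301·16) = 58.972 mg/L
Dose 2 (225 mg at t=4 h): 225·exp(−0.03301·12) = 151.414 mg/L
Dose 3 (315 mg at t=8 h): 315·exp(−0.03301·8) = 241.898 mg/L
Dose 4 (415 mg at t=12 h): 415·exp(−0.03301·4) = 363.671 mg/L
C(16) = 58.972 + 151.414 + 241.898 + 363.671 = 815.955 mg/L

815.955 mg/L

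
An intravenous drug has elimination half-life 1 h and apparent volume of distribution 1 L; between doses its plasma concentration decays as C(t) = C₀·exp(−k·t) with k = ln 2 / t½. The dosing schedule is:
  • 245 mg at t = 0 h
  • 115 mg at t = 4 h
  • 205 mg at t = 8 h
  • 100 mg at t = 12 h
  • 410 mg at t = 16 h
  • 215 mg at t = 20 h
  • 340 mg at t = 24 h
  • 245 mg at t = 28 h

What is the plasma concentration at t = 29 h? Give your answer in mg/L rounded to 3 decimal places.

133.596 mg/L

k = ln 2 / 1 = 0.69315 per h
Dose 1 (245 mg at t=0 h): 245·exp(−0.69315·29) = 0.000 mg/L
Dose 2 (115 mg at t=4 h): 115·exp(−0.69315·25) = 0.000 mg/L
Dose 3 (205 mg at t=8 h): 205·exp(−0.69315·21) = 0.000 mg/L
Dose 4 (100 mg at t=12 h): 100·exp(−0.69315·17) = 0.001 mg/L
Dose 5 (410 mg at t=16 h): 410·exp(−0.69315·13) = 0.050 mg/L
Dose 6 (215 mg at t=20 h): 215·exp(−0.69315·9) = 0.420 mg/L
Dose 7 (340 mg at t=24 h): 340·exp(−0.69315·5) = 10.625 mg/L
Dose 8 (245 mg at t=28 h): 245·exp(−0.69315·1) = 122.500 mg/L
C(29) = 0.000 + 0.000 + 0.000 + 0.001 + 0.050 + 0.420 + 10.625 + 122.500 = 133.596 mg/L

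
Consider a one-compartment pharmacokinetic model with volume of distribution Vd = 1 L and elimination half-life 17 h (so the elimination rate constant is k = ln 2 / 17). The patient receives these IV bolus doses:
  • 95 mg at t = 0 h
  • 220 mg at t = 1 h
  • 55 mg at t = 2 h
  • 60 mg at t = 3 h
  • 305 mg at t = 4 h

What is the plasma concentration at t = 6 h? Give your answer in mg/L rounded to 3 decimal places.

k = ln 2 / 17 = 0.04077 per h
Dose 1 (95 mg at t=0 h): 95·exp(−0.04077·6) = 74.384 mg/L
Dose 2 (220 mg at t=1 h): 220·exp(−0.04077·5) = 179.426 mg/L
Dose 3 (55 mg at t=2 h): 55·exp(−0.04077·4) = 46.723 mg/L
Dose 4 (60 mg at t=3 h): 60·exp(−0.04077·3) = 53.092 mg/L
Dose 5 (305 mg at t=4 h): 305·exp(−0.04077·2) = 281.115 mg/L
C(6) = 74.384 + 179.426 + 46.723 + 53.092 + 281.115 = 634.740 mg/L

634.740 mg/L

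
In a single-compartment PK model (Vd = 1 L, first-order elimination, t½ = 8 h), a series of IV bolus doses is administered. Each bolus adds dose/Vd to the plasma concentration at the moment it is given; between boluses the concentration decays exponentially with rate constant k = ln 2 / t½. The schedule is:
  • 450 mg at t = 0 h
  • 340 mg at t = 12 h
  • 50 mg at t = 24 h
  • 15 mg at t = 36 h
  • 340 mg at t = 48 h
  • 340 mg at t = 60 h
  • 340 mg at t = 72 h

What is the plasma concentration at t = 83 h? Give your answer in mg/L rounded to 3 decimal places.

k = ln 2 / 8 = 0.08664 per h
Dose 1 (450 mg at t=0 h): 450·exp(−0.08664·83) = 0.339 mg/L
Dose 2 (340 mg at t=12 h): 340·exp(−0.08664·71) = 0.724 mg/L
Dose 3 (50 mg at t=24 h): 50·exp(−0.08664·59) = 0.301 mg/L
Dose 4 (15 mg at t=36 h): 15·exp(−0.08664·47) = 0.256 mg/L
Dose 5 (340 mg at t=48 h): 340·exp(−0.08664·35) = 16.386 mg/L
Dose 6 (340 mg at t=60 h): 340·exp(−0.08664·23) = 46.347 mg/L
Dose 7 (340 mg at t=72 h): 340·exp(−0.08664·11) = 131.088 mg/L
C(83) = 0.339 + 0.724 + 0.301 + 0.256 + 16.386 + 46.347 + 131.088 = 195.440 mg/L

195.440 mg/L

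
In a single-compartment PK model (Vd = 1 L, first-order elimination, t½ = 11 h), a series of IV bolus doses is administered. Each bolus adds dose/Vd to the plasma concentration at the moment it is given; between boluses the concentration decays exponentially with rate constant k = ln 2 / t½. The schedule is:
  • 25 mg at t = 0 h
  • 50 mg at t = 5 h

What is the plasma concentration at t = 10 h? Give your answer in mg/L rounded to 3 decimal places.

49.800 mg/L

k = ln 2 / 11 = 0.06301 per h
Dose 1 (25 mg at t=0 h): 25·exp(−0.06301·10) = 13.313 mg/L
Dose 2 (50 mg at t=5 h): 50·exp(−0.06301·5) = 36.487 mg/L
C(10) = 13.313 + 36.487 = 49.800 mg/L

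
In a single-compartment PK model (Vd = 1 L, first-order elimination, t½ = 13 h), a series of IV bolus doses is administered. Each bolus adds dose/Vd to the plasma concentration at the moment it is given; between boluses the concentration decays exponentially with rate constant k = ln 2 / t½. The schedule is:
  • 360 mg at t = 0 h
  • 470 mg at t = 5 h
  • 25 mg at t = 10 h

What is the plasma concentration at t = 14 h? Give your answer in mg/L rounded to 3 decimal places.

k = ln 2 / 13 = 0.05332 per h
Dose 1 (360 mg at t=0 h): 360·exp(−0.05332·14) = 170.654 mg/L
Dose 2 (470 mg at t=5 h): 470·exp(−0.05332·9) = 290.866 mg/L
Dose 3 (25 mg at t=10 h): 25·exp(−0.05332·4) = 20.198 mg/L
C(14) = 170.654 + 290.866 + 20.198 = 481.718 mg/L

481.718 mg/L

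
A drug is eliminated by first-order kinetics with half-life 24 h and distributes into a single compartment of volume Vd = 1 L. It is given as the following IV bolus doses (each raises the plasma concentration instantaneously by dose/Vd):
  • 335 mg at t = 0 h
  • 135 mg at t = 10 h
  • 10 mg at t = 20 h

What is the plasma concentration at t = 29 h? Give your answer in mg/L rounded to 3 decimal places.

k = ln 2 / 24 = 0.02888 per h
Dose 1 (335 mg at t=0 h): 335·exp(−0.02888·29) = 144.977 mg/L
Dose 2 (135 mg at t=10 h): 135·exp(−0.02888·19) = 77.986 mg/L
Dose 3 (10 mg at t=20 h): 10·exp(−0.02888·9) = 7.711 mg/L
C(29) = 144.977 + 77.986 + 7.711 = 230.675 mg/L

230.675 mg/L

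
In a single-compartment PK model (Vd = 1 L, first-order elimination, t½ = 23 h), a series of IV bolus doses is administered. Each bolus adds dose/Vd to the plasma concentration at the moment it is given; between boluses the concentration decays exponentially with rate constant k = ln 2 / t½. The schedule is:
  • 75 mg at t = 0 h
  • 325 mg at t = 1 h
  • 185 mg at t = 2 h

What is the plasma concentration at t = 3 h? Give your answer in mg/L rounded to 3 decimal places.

k = ln 2 / 23 = 0.03014 per h
Dose 1 (75 mg at t=0 h): 75·exp(−0.03014·3) = 68.517 mg/L
Dose 2 (325 mg at t=1 h): 325·exp(−0.03014·2) = 305.990 mg/L
Dose 3 (185 mg at t=2 h): 185·exp(−0.03014·1) = 179.508 mg/L
C(3) = 68.517 + 305.990 + 179.508 = 554.014 mg/L

554.014 mg/L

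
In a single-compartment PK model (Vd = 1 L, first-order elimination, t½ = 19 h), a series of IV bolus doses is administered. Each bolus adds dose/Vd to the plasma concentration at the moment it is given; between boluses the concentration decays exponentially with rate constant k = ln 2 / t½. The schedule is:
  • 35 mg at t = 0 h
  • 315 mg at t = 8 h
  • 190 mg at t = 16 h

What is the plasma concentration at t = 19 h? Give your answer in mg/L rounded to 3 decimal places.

k = ln 2 / 19 = 0.03648 per h
Dose 1 (35 mg at t=0 h): 35·exp(−0.03648·19) = 17.500 mg/L
Dose 2 (315 mg at t=8 h): 315·exp(−0.03648·11) = 210.877 mg/L
Dose 3 (190 mg at t=16 h): 190·exp(−0.03648·3) = 170.303 mg/L
C(19) = 17.500 + 210.877 + 170.303 = 398.680 mg/L

398.680 mg/L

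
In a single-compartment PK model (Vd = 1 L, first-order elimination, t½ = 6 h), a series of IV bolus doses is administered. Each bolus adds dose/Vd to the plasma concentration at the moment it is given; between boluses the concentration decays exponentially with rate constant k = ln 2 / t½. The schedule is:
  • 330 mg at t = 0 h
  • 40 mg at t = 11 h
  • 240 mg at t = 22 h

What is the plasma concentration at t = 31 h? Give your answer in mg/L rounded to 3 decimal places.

k = ln 2 / 6 = 0.11552 per h
Dose 1 (330 mg at t=0 h): 330·exp(−0.11552·31) = 9.187 mg/L
Dose 2 (40 mg at t=11 h): 40·exp(−0.11552·20) = 3.969 mg/L
Dose 3 (240 mg at t=22 h): 240·exp(−0.11552·9) = 84.853 mg/L
C(31) = 9.187 + 3.969 + 84.853 = 98.009 mg/L

98.009 mg/L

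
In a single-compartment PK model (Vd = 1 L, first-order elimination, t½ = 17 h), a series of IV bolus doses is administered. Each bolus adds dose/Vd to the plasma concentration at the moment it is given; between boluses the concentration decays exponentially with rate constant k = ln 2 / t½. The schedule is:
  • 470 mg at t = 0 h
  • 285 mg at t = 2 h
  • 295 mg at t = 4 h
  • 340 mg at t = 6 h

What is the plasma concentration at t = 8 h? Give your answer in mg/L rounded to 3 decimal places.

k = ln 2 / 17 = 0.04077 per h
Dose 1 (470 mg at t=0 h): 470·exp(−0.04077·8) = 339.185 mg/L
Dose 2 (285 mg at t=2 h): 285·exp(−0.04077·6) = 223.151 mg/L
Dose 3 (295 mg at t=4 h): 295·exp(−0.04077·4) = 250.606 mg/L
Dose 4 (340 mg at t=6 h): 340·exp(−0.04077·2) = 313.374 mg/L
C(8) = 339.185 + 223.151 + 250.606 + 313.374 = 1126.317 mg/L

1126.317 mg/L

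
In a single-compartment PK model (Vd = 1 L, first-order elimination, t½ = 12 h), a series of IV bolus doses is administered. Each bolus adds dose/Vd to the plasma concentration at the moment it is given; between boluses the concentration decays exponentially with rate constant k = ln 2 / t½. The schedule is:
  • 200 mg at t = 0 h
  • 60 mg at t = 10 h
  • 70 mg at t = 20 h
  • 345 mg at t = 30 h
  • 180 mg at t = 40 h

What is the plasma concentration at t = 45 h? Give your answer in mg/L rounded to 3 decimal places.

k = ln 2 / 12 = 0.05776 per h
Dose 1 (200 mg at t=0 h): 200·exp(−0.05776·45) = 14.865 mg/L
Dose 2 (60 mg at t=10 h): 60·exp(−0.05776·35) = 7.946 mg/L
Dose 3 (70 mg at t=20 h): 70·exp(−0.05776·25) = 16.518 mg/L
Dose 4 (345 mg at t=30 h): 345·exp(−0.05776·15) = 145.055 mg/L
Dose 5 (180 mg at t=40 h): 180·exp(−0.05776·5) = 134.848 mg/L
C(45) = 14.865 + 7.946 + 16.518 + 145.055 + 134.848 = 319.231 mg/L

319.231 mg/L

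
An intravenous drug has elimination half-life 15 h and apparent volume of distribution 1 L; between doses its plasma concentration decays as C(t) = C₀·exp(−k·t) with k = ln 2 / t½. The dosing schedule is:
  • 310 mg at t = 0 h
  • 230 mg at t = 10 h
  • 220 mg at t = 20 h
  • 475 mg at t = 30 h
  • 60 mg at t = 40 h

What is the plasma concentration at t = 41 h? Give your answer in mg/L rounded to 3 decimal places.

527.894 mg/L

k = ln 2 / 15 = 0.04621 per h
Dose 1 (310 mg at t=0 h): 310·exp(−0.04621·41) = 46.617 mg/L
Dose 2 (230 mg at t=10 h): 230·exp(−0.04621·31) = 54.903 mg/L
Dose 3 (220 mg at t=20 h): 220·exp(−0.04621·21) = 83.364 mg/L
Dose 4 (475 mg at t=30 h): 475·exp(−0.04621·11) = 285.718 mg/L
Dose 5 (60 mg at t=40 h): 60·exp(−0.04621·1) = 57.290 mg/L
C(41) = 46.617 + 54.903 + 83.364 + 285.718 + 57.290 = 527.894 mg/L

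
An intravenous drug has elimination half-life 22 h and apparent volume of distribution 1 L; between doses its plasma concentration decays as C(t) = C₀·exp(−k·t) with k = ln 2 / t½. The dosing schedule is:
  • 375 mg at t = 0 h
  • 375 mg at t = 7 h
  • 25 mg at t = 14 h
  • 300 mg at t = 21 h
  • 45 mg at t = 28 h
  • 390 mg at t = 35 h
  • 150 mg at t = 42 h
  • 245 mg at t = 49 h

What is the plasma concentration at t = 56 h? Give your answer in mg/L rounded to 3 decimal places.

763.442 mg/L

k = ln 2 / 22 = 0.03151 per h
Dose 1 (375 mg at t=0 h): 375·exp(−0.03151·56) = 64.235 mg/L
Dose 2 (375 mg at t=7 h): 375·exp(−0.03151·49) = 80.086 mg/L
Dose 3 (25 mg at t=14 h): 25·exp(−0.03151·42) = 6.657 mg/L
Dose 4 (300 mg at t=21 h): 300·exp(−0.03151·35) = 99.589 mg/L
Dose 5 (45 mg at t=28 h): 45·exp(−0.03151·28) = 18.624 mg/L
Dose 6 (390 mg at t=35 h): 390·exp(−0.03151·21) = 201.242 mg/L
Dose 7 (150 mg at t=42 h): 150·exp(−0.03151·14) = 96.500 mg/L
Dose 8 (245 mg at t=49 h): 245·exp(−0.03151·7) = 196.510 mg/L
C(56) = 64.235 + 80.086 + 6.657 + 99.589 + 18.624 + 201.242 + 96.500 + 196.510 = 763.442 mg/L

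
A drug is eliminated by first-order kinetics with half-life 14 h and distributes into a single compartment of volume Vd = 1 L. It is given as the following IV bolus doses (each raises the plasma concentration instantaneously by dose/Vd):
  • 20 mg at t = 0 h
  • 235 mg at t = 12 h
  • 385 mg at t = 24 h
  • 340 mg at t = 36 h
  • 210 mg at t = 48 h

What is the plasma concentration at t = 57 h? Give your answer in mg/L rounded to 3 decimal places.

356.355 mg/L

k = ln 2 / 14 = 0.04951 per h
Dose 1 (20 mg at t=0 h): 20·exp(−0.04951·57) = 1.190 mg/L
Dose 2 (235 mg at t=12 h): 235·exp(−0.04951·45) = 25.320 mg/L
Dose 3 (385 mg at t=24 h): 385·exp(−0.04951·33) = 75.143 mg/L
Dose 4 (340 mg at t=36 h): 340·exp(−0.04951·21) = 120.208 mg/L
Dose 5 (210 mg at t=48 h): 210·exp(−0.04951·9) = 134.493 mg/L
C(57) = 1.190 + 25.320 + 75.143 + 120.208 + 134.493 = 356.355 mg/L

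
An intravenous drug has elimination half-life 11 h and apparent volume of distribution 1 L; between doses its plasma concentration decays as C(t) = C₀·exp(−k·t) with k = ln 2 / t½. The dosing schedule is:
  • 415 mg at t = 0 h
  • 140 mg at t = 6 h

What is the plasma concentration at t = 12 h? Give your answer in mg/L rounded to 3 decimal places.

k = ln 2 / 11 = 0.06301 per h
Dose 1 (415 mg at t=0 h): 415·exp(−0.06301·12) = 194.828 mg/L
Dose 2 (140 mg at t=6 h): 140·exp(−0.06301·6) = 95.925 mg/L
C(12) = 194.828 + 95.925 = 290.753 mg/L

290.753 mg/L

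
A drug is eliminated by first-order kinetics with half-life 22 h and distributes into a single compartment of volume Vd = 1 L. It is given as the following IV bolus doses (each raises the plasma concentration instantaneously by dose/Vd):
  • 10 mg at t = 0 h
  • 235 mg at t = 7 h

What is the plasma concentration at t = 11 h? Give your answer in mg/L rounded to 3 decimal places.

k = ln 2 / 22 = 0.03151 per h
Dose 1 (10 mg at t=0 h): 10·exp(−0.03151·11) = 7.071 mg/L
Dose 2 (235 mg at t=7 h): 235·exp(−0.03151·4) = 207.174 mg/L
C(11) = 7.071 + 207.174 = 214.245 mg/L

214.245 mg/L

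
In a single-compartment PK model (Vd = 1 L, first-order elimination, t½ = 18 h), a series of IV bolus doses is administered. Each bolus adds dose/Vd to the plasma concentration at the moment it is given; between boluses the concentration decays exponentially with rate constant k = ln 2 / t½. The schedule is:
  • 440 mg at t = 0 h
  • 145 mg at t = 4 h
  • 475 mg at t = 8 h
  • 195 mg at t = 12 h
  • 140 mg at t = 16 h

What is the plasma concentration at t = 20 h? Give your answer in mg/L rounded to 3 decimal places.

844.541 mg/L

k = ln 2 / 18 = 0.03851 per h
Dose 1 (440 mg at t=0 h): 440·exp(−0.03851·20) = 203.692 mg/L
Dose 2 (145 mg at t=4 h): 145·exp(−0.03851·16) = 78.304 mg/L
Dose 3 (475 mg at t=8 h): 475·exp(−0.03851·12) = 299.231 mg/L
Dose 4 (195 mg at t=12 h): 195·exp(−0.03851·8) = 143.299 mg/L
Dose 5 (140 mg at t=16 h): 140·exp(−0.03851·4) = 120.014 mg/L
C(20) = 203.692 + 78.304 + 299.231 + 143.299 + 120.014 = 844.541 mg/L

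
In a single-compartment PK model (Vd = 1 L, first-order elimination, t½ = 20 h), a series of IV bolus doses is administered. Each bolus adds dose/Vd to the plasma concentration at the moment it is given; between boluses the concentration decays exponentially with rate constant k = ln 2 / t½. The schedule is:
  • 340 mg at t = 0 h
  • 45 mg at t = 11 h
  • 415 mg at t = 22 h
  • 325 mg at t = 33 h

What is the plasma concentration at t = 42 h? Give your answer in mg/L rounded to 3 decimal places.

540.090 mg/L

k = ln 2 / 20 = 0.03466 per h
Dose 1 (340 mg at t=0 h): 340·exp(−0.03466·42) = 79.308 mg/L
Dose 2 (45 mg at t=11 h): 45·exp(−0.03466·31) = 15.368 mg/L
Dose 3 (415 mg at t=22 h): 415·exp(−0.03466·20) = 207.500 mg/L
Dose 4 (325 mg at t=33 h): 325·exp(−0.03466·9) = 237.914 mg/L
C(42) = 79.308 + 15.368 + 207.500 + 237.914 = 540.090 mg/L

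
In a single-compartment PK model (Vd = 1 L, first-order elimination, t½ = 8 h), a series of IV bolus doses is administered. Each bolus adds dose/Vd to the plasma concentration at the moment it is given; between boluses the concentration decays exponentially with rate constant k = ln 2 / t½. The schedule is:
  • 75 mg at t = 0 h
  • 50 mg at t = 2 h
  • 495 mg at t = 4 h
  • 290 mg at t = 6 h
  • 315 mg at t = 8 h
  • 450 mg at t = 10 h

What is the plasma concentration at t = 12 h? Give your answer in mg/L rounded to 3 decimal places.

1068.616 mg/L

k = ln 2 / 8 = 0.08664 per h
Dose 1 (75 mg at t=0 h): 75·exp(−0.08664·12) = 26.517 mg/L
Dose 2 (50 mg at t=2 h): 50·exp(−0.08664·10) = 21.022 mg/L
Dose 3 (495 mg at t=4 h): 495·exp(−0.08664·8) = 247.500 mg/L
Dose 4 (290 mg at t=6 h): 290·exp(−0.08664·6) = 172.435 mg/L
Dose 5 (315 mg at t=8 h): 315·exp(−0.08664·4) = 222.739 mg/L
Dose 6 (450 mg at t=10 h): 450·exp(−0.08664·2) = 378.403 mg/L
C(12) = 26.517 + 21.022 + 247.500 + 172.435 + 222.739 + 378.403 = 1068.616 mg/L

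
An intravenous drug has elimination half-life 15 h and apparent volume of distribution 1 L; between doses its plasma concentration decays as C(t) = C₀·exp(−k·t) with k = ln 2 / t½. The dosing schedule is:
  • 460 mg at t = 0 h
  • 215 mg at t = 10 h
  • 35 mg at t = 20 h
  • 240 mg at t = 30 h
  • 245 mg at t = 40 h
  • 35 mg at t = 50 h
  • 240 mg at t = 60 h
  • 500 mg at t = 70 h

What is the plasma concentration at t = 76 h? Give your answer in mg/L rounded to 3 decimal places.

k = ln 2 / 15 = 0.04621 per h
Dose 1 (460 mg at t=0 h): 460·exp(−0.04621·76) = 13.726 mg/L
Dose 2 (215 mg at t=10 h): 215·exp(−0.04621·66) = 10.184 mg/L
Dose 3 (35 mg at t=20 h): 35·exp(−0.04621·56) = 2.632 mg/L
Dose 4 (240 mg at t=30 h): 240·exp(−0.04621·46) = 28.645 mg/L
Dose 5 (245 mg at t=40 h): 245·exp(−0.04621·36) = 46.419 mg/L
Dose 6 (35 mg at t=50 h): 35·exp(−0.04621·26) = 10.526 mg/L
Dose 7 (240 mg at t=60 h): 240·exp(−0.04621·16) = 114.581 mg/L
Dose 8 (500 mg at t=70 h): 500·exp(−0.04621·6) = 378.929 mg/L
C(76) = 13.726 + 10.184 + 2.632 + 28.645 + 46.419 + 10.526 + 114.581 + 378.929 = 605.642 mg/L

605.642 mg/L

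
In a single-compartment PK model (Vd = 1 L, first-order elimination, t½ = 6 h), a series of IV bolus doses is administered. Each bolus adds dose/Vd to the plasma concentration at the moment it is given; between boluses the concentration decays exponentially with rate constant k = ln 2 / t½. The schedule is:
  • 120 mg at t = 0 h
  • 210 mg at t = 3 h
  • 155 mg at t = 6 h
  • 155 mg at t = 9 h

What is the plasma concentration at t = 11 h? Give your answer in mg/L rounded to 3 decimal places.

327.027 mg/L

k = ln 2 / 6 = 0.11552 per h
Dose 1 (120 mg at t=0 h): 120·exp(−0.11552·11) = 33.674 mg/L
Dose 2 (210 mg at t=3 h): 210·exp(−0.11552·8) = 83.339 mg/L
Dose 3 (155 mg at t=6 h): 155·exp(−0.11552·5) = 86.991 mg/L
Dose 4 (155 mg at t=9 h): 155·exp(−0.11552·2) = 123.024 mg/L
C(11) = 33.674 + 83.339 + 86.991 + 123.024 = 327.027 mg/L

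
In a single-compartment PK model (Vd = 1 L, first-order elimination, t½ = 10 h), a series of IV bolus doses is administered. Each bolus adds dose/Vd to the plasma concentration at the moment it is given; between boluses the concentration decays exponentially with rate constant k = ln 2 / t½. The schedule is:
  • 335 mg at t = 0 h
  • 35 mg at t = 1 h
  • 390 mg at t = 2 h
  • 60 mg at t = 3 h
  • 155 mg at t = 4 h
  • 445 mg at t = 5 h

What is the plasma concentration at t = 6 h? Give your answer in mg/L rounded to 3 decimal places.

1140.201 mg/L

k = ln 2 / 10 = 0.06931 per h
Dose 1 (335 mg at t=0 h): 335·exp(−0.06931·6) = 221.018 mg/L
Dose 2 (35 mg at t=1 h): 35·exp(−0.06931·5) = 24.749 mg/L
Dose 3 (390 mg at t=2 h): 390·exp(−0.06931·4) = 295.565 mg/L
Dose 4 (60 mg at t=3 h): 60·exp(−0.06931·3) = 48.735 mg/L
Dose 5 (155 mg at t=4 h): 155·exp(−0.06931·2) = 134.935 mg/L
Dose 6 (445 mg at t=5 h): 445·exp(−0.06931·1) = 415.200 mg/L
C(6) = 221.018 + 24.749 + 295.565 + 48.735 + 134.935 + 415.200 = 1140.201 mg/L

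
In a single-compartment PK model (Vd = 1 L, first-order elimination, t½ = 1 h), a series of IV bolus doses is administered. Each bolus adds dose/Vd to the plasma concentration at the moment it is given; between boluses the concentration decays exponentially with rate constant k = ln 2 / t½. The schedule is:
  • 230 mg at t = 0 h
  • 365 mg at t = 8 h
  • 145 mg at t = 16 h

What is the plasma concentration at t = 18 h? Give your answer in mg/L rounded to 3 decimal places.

k = ln 2 / 1 = 0.69315 per h
Dose 1 (230 mg at t=0 h): 230·exp(−0.69315·18) = 0.001 mg/L
Dose 2 (365 mg at t=8 h): 365·exp(−0.69315·10) = 0.356 mg/L
Dose 3 (145 mg at t=16 h): 145·exp(−0.69315·2) = 36.250 mg/L
C(18) = 0.001 + 0.356 + 36.250 = 36.607 mg/L

36.607 mg/L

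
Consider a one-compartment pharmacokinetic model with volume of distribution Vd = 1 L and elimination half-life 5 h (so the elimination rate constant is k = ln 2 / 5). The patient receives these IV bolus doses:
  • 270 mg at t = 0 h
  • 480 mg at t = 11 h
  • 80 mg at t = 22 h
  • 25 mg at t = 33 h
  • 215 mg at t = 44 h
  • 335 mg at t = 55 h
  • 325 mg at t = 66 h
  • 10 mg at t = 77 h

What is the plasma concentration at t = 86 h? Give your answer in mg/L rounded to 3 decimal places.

28.421 mg/L

k = ln 2 / 5 = 0.13863 per h
Dose 1 (270 mg at t=0 h): 270·exp(−0.13863·86) = 0.002 mg/L
Dose 2 (480 mg at t=11 h): 480·exp(−0.13863·75) = 0.015 mg/L
Dose 3 (80 mg at t=22 h): 80·exp(−0.13863·64) = 0.011 mg/L
Dose 4 (25 mg at t=33 h): 25·exp(−0.13863·53) = 0.016 mg/L
Dose 5 (215 mg at t=44 h): 215·exp(−0.13863·42) = 0.636 mg/L
Dose 6 (335 mg at t=55 h): 335·exp(−0.13863·31) = 4.557 mg/L
Dose 7 (325 mg at t=66 h): 325·exp(−0.13863·20) = 20.312 mg/L
Dose 8 (10 mg at t=77 h): 10·exp(−0.13863·9) = 2.872 mg/L
C(86) = 0.002 + 0.015 + 0.011 + 0.016 + 0.636 + 4.557 + 20.312 + 2.872 = 28.421 mg/L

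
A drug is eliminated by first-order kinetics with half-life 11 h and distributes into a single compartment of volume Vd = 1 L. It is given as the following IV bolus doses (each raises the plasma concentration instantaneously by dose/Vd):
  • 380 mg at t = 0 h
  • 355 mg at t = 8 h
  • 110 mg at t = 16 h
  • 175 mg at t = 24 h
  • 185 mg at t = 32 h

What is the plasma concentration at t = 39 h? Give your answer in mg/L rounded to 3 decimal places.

295.723 mg/L

k = ln 2 / 11 = 0.06301 per h
Dose 1 (380 mg at t=0 h): 380·exp(−0.06301·39) = 32.546 mg/L
Dose 2 (355 mg at t=8 h): 355·exp(−0.06301·31) = 50.335 mg/L
Dose 3 (110 mg at t=16 h): 110·exp(−0.06301·23) = 25.821 mg/L
Dose 4 (175 mg at t=24 h): 175·exp(−0.06301·15) = 68.005 mg/L
Dose 5 (185 mg at t=32 h): 185·exp(−0.06301·7) = 119.017 mg/L
C(39) = 32.546 + 50.335 + 25.821 + 68.005 + 119.017 = 295.723 mg/L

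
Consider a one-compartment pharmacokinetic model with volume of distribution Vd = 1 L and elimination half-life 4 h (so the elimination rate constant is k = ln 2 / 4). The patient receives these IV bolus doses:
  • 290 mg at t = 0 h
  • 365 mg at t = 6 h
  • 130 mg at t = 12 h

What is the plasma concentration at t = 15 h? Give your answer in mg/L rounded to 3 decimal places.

k = ln 2 / 4 = 0.17329 per h
Dose 1 (290 mg at t=0 h): 290·exp(−0.17329·15) = 21.554 mg/L
Dose 2 (365 mg at t=6 h): 365·exp(−0.17329·9) = 76.732 mg/L
Dose 3 (130 mg at t=12 h): 130·exp(−0.17329·3) = 77.298 mg/L
C(15) = 21.554 + 76.732 + 77.298 = 175.585 mg/L

175.585 mg/L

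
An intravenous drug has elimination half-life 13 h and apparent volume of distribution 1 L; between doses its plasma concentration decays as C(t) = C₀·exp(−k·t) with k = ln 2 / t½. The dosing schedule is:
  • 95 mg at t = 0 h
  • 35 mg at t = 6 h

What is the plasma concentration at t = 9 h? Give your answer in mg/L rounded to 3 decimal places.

k = ln 2 / 13 = 0.05332 per h
Dose 1 (95 mg at t=0 h): 95·exp(−0.05332·9) = 58.792 mg/L
Dose 2 (35 mg at t=6 h): 35·exp(−0.05332·3) = 29.826 mg/L
C(9) = 58.792 + 29.826 = 88.618 mg/L

88.618 mg/L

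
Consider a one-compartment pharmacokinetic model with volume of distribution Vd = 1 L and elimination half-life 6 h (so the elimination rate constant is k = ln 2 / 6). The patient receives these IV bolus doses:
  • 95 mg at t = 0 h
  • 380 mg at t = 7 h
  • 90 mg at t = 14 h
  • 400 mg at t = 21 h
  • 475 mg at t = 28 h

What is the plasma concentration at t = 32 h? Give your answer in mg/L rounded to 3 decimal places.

k = ln 2 / 6 = 0.11552 per h
Dose 1 (95 mg at t=0 h): 95·exp(−0.11552·32) = 2.356 mg/L
Dose 2 (380 mg at t=7 h): 380·exp(−0.11552·25) = 21.159 mg/L
Dose 3 (90 mg at t=14 h): 90·exp(−0.11552·18) = 11.250 mg/L
Dose 4 (400 mg at t=21 h): 400·exp(−0.11552·11) = 112.246 mg/L
Dose 5 (475 mg at t=28 h): 475·exp(−0.11552·4) = 299.231 mg/L
C(32) = 2.356 + 21.159 + 11.250 + 112.246 + 299.231 = 446.243 mg/L

446.243 mg/L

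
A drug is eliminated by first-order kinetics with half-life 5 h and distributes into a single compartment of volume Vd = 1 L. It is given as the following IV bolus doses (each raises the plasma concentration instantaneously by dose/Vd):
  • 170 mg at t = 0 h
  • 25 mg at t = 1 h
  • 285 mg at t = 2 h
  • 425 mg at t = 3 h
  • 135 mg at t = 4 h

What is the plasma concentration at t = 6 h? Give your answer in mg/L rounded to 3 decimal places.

k = ln 2 / 5 = 0.13863 per h
Dose 1 (170 mg at t=0 h): 170·exp(−0.13863·6) = 73.997 mg/L
Dose 2 (25 mg at t=1 h): 25·exp(−0.13863·5) = 12.500 mg/L
Dose 3 (285 mg at t=2 h): 285·exp(−0.13863·4) = 163.690 mg/L
Dose 4 (425 mg at t=3 h): 425·exp(−0.13863·3) = 280.395 mg/L
Dose 5 (135 mg at t=4 h): 135·exp(−0.13863·2) = 102.311 mg/L
C(6) = 73.997 + 12.500 + 163.690 + 280.395 + 102.311 = 632.893 mg/L

632.893 mg/L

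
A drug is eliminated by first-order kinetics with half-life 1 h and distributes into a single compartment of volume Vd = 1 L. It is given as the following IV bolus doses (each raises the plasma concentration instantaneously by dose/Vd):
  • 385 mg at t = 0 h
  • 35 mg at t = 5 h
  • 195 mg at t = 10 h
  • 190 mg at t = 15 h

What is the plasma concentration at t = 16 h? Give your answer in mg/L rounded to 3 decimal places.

98.070 mg/L

k = ln 2 / 1 = 0.69315 per h
Dose 1 (385 mg at t=0 h): 385·exp(−0.69315·16) = 0.006 mg/L
Dose 2 (35 mg at t=5 h): 35·exp(−0.69315·11) = 0.017 mg/L
Dose 3 (195 mg at t=10 h): 195·exp(−0.69315·6) = 3.047 mg/L
Dose 4 (190 mg at t=15 h): 190·exp(−0.69315·1) = 95.000 mg/L
C(16) = 0.006 + 0.017 + 3.047 + 95.000 = 98.070 mg/L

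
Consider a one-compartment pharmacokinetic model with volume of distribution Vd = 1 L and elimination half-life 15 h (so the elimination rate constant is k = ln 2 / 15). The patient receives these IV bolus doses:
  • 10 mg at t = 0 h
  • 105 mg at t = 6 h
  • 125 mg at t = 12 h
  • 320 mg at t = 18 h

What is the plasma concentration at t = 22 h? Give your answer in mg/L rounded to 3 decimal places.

398.489 mg/L

k = ln 2 / 15 = 0.04621 per h
Dose 1 (10 mg at t=0 h): 10·exp(−0.04621·22) = 3.618 mg/L
Dose 2 (105 mg at t=6 h): 105·exp(−0.04621·16) = 50.129 mg/L
Dose 3 (125 mg at t=12 h): 125·exp(−0.04621·10) = 78.745 mg/L
Dose 4 (320 mg at t=18 h): 320·exp(−0.04621·4) = 265.996 mg/L
C(22) = 3.618 + 50.129 + 78.745 + 265.996 = 398.489 mg/L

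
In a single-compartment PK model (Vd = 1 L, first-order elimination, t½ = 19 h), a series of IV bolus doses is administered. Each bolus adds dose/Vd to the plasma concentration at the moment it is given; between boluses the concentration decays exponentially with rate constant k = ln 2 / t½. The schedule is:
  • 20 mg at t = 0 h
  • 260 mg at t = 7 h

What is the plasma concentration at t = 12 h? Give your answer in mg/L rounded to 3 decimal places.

k = ln 2 / 19 = 0.03648 per h
Dose 1 (20 mg at t=0 h): 20·exp(−0.03648·12) = 12.909 mg/L
Dose 2 (260 mg at t=7 h): 260·exp(−0.03648·5) = 216.648 mg/L
C(12) = 12.909 + 216.648 = 229.558 mg/L

229.558 mg/L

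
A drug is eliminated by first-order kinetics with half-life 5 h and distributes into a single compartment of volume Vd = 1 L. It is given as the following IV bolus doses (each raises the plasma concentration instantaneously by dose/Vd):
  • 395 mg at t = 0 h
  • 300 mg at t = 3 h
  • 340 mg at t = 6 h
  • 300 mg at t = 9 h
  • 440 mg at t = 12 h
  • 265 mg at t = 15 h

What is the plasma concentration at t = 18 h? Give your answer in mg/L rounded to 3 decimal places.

587.002 mg/L

k = ln 2 / 5 = 0.13863 per h
Dose 1 (395 mg at t=0 h): 395·exp(−0.13863·18) = 32.575 mg/L
Dose 2 (300 mg at t=3 h): 300·exp(−0.13863·15) = 37.500 mg/L
Dose 3 (340 mg at t=6 h): 340·exp(−0.13863·12) = 64.418 mg/L
Dose 4 (300 mg at t=9 h): 300·exp(−0.13863·9) = 86.152 mg/L
Dose 5 (440 mg at t=12 h): 440·exp(−0.13863·6) = 191.521 mg/L
Dose 6 (265 mg at t=15 h): 265·exp(−0.13863·3) = 174.835 mg/L
C(18) = 32.575 + 37.500 + 64.418 + 86.152 + 191.521 + 174.835 = 587.002 mg/L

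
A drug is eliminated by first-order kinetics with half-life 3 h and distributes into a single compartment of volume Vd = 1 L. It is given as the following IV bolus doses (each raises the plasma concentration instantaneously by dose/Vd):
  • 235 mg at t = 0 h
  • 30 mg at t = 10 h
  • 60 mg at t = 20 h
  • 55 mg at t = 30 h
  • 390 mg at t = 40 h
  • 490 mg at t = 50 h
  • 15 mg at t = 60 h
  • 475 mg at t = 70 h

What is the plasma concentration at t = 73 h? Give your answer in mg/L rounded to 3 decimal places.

240.849 mg/L

k = ln 2 / 3 = 0.23105 per h
Dose 1 (235 mg at t=0 h): 235·exp(−0.23105·73) = 0.000 mg/L
Dose 2 (30 mg at t=10 h): 30·exp(−0.23105·63) = 0.000 mg/L
Dose 3 (60 mg at t=20 h): 60·exp(−0.23105·53) = 0.000 mg/L
Dose 4 (55 mg at t=30 h): 55·exp(−0.23105·43) = 0.003 mg/L
Dose 5 (390 mg at t=40 h): 390·exp(−0.23105·33) = 0.190 mg/L
Dose 6 (490 mg at t=50 h): 490·exp(−0.23105·23) = 2.412 mg/L
Dose 7 (15 mg at t=60 h): 15·exp(−0.23105·13) = 0.744 mg/L
Dose 8 (475 mg at t=70 h): 475·exp(−0.23105·3) = 237.500 mg/L
C(73) = 0.000 + 0.000 + 0.000 + 0.003 + 0.190 + 2.412 + 0.744 + 237.500 = 240.849 mg/L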